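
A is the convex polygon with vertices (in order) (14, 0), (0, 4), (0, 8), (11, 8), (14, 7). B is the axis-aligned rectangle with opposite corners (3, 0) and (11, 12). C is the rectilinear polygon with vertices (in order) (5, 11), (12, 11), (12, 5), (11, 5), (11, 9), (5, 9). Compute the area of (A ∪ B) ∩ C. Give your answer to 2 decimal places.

14.83

|A ∪ B| = 130.5.
|(A ∪ B) ∩ C| = 14.83.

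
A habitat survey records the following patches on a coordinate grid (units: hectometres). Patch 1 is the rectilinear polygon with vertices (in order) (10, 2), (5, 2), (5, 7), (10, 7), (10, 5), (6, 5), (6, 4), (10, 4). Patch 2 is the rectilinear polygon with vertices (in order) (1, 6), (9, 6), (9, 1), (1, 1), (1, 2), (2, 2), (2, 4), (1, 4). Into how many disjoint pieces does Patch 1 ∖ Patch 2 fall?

2

Patch 1 ∖ Patch 2 splits into 2 disjoint pieces (area 2, area 6).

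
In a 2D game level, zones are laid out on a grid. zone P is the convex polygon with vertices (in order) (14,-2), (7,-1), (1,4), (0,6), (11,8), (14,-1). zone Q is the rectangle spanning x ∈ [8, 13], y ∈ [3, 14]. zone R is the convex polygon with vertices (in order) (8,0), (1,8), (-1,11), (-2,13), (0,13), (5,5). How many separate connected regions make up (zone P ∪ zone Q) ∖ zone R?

1

(zone P ∪ zone Q) ∖ zone R is a single connected region.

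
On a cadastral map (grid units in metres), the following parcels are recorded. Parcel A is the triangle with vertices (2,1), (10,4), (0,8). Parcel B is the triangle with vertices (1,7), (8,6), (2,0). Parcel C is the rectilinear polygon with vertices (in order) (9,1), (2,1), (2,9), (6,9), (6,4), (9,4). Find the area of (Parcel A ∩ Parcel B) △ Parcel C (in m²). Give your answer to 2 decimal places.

28.63

|Parcel A ∩ Parcel B| = 20.7714.
|(Parcel A ∩ Parcel B) ∩ Parcel C| = 16.5714.
|(Parcel A ∩ Parcel B) △ Parcel C| = 20.7714 + 41 − 33.1429 = 28.63.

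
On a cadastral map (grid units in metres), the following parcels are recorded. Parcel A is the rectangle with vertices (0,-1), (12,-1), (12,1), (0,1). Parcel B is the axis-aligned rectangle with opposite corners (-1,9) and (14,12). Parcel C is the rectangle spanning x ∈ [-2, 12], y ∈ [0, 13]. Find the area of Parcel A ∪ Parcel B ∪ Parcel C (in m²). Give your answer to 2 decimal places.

200.00

By inclusion–exclusion:
Individual areas: |Parcel A| = 24, |Parcel B| = 45, |Parcel C| = 182.
|Parcel A∩Parcel B| = 0 (no overlap).
|Parcel A∩Parcel C|: x∈[0,12], y∈[0,1] → 12·1 = 12.
|Parcel B∩Parcel C|: x∈[-1,12], y∈[9,12] → 13·3 = 39.
|Parcel A∩Parcel B∩Parcel C| = 0.
|Parcel A ∪ Parcel B ∪ Parcel C| = 251 − 51 + 0 = 200.00.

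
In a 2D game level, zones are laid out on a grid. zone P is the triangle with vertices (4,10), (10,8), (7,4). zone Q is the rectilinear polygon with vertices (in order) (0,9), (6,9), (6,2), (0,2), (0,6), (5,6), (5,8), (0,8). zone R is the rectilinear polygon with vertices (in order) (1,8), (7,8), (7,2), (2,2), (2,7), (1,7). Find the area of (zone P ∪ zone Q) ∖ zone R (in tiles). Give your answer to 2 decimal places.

|zone P ∪ zone Q| = 44.75.
|(zone P ∪ zone Q) ∩ zone R| = 21.
|(zone P ∪ zone Q) ∖ zone R| = 44.75 − 21 = 23.75.

23.75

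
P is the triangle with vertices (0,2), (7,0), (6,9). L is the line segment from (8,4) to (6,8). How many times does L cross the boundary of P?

1

The segment meets the boundary at (6.143,7.714).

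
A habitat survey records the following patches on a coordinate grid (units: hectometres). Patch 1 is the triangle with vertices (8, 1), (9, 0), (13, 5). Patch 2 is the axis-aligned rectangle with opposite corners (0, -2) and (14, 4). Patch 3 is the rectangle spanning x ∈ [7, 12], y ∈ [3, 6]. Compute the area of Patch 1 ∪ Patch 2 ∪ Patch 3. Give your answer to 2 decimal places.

By inclusion–exclusion:
Individual areas: |Patch 1| = 4.5, |Patch 2| = 84, |Patch 3| = 15.
|Patch 1∩Patch 2| = 4.275.
|Patch 1∩Patch 3| = 0.675.
|Patch 2∩Patch 3|: x∈[7,12], y∈[3,4] → 5·1 = 5.
|Patch 1∩Patch 2∩Patch 3| = 0.65.
|Patch 1 ∪ Patch 2 ∪ Patch 3| = 103.5 − 9.95 + 0.65 = 94.20.

94.20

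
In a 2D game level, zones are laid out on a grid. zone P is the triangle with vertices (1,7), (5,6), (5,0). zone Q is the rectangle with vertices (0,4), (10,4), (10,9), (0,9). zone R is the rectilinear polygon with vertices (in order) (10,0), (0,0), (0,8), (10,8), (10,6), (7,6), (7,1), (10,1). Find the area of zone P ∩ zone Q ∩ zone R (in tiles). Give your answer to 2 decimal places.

7.43

The intersection is the polygon with vertices (5,4), (2.714,4), (1,7), (5,6).
By the shoelace formula its area is 7.43.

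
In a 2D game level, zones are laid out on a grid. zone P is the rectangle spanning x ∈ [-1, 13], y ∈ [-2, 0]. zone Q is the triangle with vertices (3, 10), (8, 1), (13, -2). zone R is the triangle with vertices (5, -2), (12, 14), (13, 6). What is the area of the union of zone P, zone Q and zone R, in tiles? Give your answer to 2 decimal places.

By inclusion–exclusion:
Individual areas: |zone P| = 28, |zone Q| = 15, |zone R| = 36.
|zone P∩zone Q| = 1.6667.
|zone P∩zone R| = 1.125.
|zone Q∩zone R| = 3.7607.
|zone P∩zone Q∩zone R| = 0.
|zone P ∪ zone Q ∪ zone R| = 79 − 6.5524 + 0 = 72.45.

72.45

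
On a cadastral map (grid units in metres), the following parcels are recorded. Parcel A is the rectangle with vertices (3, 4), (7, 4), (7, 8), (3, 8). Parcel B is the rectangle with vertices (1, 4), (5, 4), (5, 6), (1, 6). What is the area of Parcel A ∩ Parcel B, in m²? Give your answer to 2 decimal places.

|Parcel A∩Parcel B|: x∈[3,5], y∈[4,6] → 2·2 = 4.

4.00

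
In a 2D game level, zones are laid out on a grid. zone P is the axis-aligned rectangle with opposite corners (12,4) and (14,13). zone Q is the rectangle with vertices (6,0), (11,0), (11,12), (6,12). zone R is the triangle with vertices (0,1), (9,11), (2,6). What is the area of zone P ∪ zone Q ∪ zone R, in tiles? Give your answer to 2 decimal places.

88.71

By inclusion–exclusion:
Individual areas: |zone P| = 18, |zone Q| = 60, |zone R| = 12.5.
|zone P∩zone Q| = 0 (no overlap).
|zone P∩zone R| = 0.
|zone Q∩zone R| = 1.7857.
|zone P∩zone Q∩zone R| = 0.
|zone P ∪ zone Q ∪ zone R| = 90.5 − 1.7857 + 0 = 88.71.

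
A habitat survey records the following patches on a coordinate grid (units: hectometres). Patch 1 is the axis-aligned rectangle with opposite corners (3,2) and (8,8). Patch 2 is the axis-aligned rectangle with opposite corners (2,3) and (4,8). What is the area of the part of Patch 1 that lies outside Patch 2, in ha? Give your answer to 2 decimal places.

|Patch 1∩Patch 2|: x∈[3,4], y∈[3,8] → 1·5 = 5.
|Patch 1| = 30.
|Patch 1 ∖ Patch 2| = |Patch 1| − |Patch 1∩Patch 2| = 30 − 5 = 25.00.

25.00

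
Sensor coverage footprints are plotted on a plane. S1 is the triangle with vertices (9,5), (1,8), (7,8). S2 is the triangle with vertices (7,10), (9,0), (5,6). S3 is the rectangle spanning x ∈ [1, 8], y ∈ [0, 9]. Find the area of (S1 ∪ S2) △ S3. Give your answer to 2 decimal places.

|S1 ∪ S2| = 18.8161.
|(S1 ∪ S2) ∩ S3| = 16.1536.
|(S1 ∪ S2) △ S3| = 18.8161 + 63 − 32.3072 = 49.51.

49.51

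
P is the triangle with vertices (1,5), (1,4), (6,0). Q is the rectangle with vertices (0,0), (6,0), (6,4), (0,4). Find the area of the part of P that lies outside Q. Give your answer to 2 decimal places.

0.50

|P| = 2.5, |P∩Q| = 2.
|P ∖ Q| = |P| − |P∩Q| = 2.5 − 2 = 0.50.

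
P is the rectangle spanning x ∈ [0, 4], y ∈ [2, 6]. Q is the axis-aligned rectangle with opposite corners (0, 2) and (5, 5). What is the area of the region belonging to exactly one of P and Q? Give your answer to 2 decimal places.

7.00

|P∩Q|: x∈[0,4], y∈[2,5] → 4·3 = 12.
|P △ Q| = |P| + |Q| − 2·|P∩Q| = 16 + 15 − 24 = 7.00.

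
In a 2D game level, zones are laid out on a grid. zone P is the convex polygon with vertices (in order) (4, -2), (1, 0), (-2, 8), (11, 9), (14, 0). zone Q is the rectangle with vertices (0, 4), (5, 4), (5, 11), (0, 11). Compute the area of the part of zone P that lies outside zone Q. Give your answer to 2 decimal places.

103.27

|zone P| = 125, |zone P∩zone Q| = 21.7308.
|zone P ∖ zone Q| = |zone P| − |zone P∩zone Q| = 125 − 21.7308 = 103.27.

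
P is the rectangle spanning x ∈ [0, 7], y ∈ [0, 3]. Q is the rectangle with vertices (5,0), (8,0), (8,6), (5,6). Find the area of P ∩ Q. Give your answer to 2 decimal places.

6.00

|P∩Q|: x∈[5,7], y∈[0,3] → 2·3 = 6.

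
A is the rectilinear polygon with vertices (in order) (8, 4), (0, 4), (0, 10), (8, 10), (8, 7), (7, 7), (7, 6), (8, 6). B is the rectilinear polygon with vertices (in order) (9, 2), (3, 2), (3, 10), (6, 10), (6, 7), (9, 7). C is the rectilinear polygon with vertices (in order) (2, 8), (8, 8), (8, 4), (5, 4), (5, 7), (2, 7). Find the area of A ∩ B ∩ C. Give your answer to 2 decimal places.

11.00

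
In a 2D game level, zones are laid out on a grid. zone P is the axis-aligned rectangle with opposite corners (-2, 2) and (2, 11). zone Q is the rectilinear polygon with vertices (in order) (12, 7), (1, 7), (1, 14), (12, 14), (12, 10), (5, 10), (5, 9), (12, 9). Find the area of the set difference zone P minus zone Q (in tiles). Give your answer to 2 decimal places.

|zone P| = 36, |zone P∩zone Q| = 4.
|zone P ∖ zone Q| = |zone P| − |zone P∩zone Q| = 36 − 4 = 32.00.

32.00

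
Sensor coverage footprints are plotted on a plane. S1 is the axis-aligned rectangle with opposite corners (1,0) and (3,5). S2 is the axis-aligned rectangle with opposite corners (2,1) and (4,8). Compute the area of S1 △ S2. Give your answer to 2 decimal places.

|S1∩S2|: x∈[2,3], y∈[1,5] → 1·4 = 4.
|S1 △ S2| = |S1| + |S2| − 2·|S1∩S2| = 10 + 14 − 8 = 16.00.

16.00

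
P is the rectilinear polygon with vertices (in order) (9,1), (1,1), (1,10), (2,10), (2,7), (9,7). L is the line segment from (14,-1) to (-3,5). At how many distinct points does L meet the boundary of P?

The segment meets the boundary at (1,3.588), (8.333,1).

2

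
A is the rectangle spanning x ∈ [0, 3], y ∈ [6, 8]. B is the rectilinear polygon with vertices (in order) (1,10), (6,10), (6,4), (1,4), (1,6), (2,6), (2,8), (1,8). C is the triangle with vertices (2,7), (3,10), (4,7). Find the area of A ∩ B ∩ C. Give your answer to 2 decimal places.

0.83

The intersection is the polygon with vertices (3,7), (2,7), (2.333,8), (3,8).
By the shoelace formula its area is 0.83.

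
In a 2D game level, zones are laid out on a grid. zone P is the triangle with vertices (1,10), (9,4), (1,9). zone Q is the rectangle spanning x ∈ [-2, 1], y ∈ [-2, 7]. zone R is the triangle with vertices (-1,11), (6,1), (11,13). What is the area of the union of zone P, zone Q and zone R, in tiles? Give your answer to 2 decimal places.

By inclusion–exclusion:
Individual areas: |zone P| = 4, |zone Q| = 27, |zone R| = 67.
|zone P∩zone Q| = 0.
|zone P∩zone R| = 3.8843.
|zone Q∩zone R| = 0.
|zone P∩zone Q∩zone R| = 0.
|zone P ∪ zone Q ∪ zone R| = 98 − 3.8843 + 0 = 94.12.

94.12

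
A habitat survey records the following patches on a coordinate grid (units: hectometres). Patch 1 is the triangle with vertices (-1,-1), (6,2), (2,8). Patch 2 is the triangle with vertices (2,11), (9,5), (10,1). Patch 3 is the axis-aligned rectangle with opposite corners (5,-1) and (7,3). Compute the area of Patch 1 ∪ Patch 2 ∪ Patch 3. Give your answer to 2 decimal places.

By inclusion–exclusion:
Individual areas: |Patch 1| = 27, |Patch 2| = 11, |Patch 3| = 8.
|Patch 1∩Patch 2| = 0.
|Patch 1∩Patch 3| = 0.881.
|Patch 2∩Patch 3| = 0.
|Patch 1∩Patch 2∩Patch 3| = 0.
|Patch 1 ∪ Patch 2 ∪ Patch 3| = 46 − 0.881 + 0 = 45.12.

45.12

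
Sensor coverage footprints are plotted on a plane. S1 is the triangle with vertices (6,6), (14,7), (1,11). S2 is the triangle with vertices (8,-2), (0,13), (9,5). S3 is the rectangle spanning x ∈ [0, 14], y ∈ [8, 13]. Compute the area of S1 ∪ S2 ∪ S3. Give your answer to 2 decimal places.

107.17

By inclusion–exclusion:
Individual areas: |S1| = 22.5, |S2| = 35.5, |S3| = 70.
|S1∩S2| = 7.2483.
|S1∩S3| = 10.125.
|S2∩S3| = 7.3958.
|S1∩S2∩S3| = 3.9409.
|S1 ∪ S2 ∪ S3| = 128 − 24.7691 + 3.9409 = 107.17.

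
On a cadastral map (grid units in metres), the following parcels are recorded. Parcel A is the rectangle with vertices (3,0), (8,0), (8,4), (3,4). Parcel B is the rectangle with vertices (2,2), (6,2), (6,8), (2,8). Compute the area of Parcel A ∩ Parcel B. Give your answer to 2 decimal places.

6.00

|Parcel A∩Parcel B|: x∈[3,6], y∈[2,4] → 3·2 = 6.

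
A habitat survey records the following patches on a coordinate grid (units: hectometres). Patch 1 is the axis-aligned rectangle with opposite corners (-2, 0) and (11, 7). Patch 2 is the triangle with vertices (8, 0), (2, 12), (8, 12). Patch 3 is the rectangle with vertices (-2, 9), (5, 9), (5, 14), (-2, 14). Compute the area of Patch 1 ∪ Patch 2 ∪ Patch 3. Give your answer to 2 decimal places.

143.00

By inclusion–exclusion:
Individual areas: |Patch 1| = 91, |Patch 2| = 36, |Patch 3| = 35.
|Patch 1∩Patch 2| = 12.25.
|Patch 1∩Patch 3| = 0 (no overlap).
|Patch 2∩Patch 3| = 6.75.
|Patch 1∩Patch 2∩Patch 3| = 0.
|Patch 1 ∪ Patch 2 ∪ Patch 3| = 162 − 19 + 0 = 143.00.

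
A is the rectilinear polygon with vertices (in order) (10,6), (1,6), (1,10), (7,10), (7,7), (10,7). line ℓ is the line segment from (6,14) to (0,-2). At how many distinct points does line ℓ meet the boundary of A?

2

The segment meets the boundary at (3,6), (4.5,10).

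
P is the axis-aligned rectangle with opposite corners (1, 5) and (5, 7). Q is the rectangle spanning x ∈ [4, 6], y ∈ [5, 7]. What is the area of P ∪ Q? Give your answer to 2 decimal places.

10.00

By inclusion–exclusion:
Individual areas: |P| = 8, |Q| = 4.
|P∩Q|: x∈[4,5], y∈[5,7] → 1·2 = 2.
|P ∪ Q| = 12 − 2 = 10.00.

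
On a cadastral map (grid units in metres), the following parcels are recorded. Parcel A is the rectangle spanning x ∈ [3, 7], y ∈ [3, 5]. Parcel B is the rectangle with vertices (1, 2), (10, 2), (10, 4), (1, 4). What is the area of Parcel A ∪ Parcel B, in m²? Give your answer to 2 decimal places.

By inclusion–exclusion:
Individual areas: |Parcel A| = 8, |Parcel B| = 18.
|Parcel A∩Parcel B|: x∈[3,7], y∈[3,4] → 4·1 = 4.
|Parcel A ∪ Parcel B| = 26 − 4 = 22.00.

22.00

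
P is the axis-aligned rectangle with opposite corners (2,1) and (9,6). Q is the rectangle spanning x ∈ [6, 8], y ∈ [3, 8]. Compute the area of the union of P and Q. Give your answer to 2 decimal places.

39.00

By inclusion–exclusion:
Individual areas: |P| = 35, |Q| = 10.
|P∩Q|: x∈[6,8], y∈[3,6] → 2·3 = 6.
|P ∪ Q| = 45 − 6 = 39.00.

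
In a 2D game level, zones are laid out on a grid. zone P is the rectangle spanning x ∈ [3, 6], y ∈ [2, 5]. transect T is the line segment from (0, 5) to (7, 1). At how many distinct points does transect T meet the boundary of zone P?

The segment meets the boundary at (5.25,2), (3,3.286).

2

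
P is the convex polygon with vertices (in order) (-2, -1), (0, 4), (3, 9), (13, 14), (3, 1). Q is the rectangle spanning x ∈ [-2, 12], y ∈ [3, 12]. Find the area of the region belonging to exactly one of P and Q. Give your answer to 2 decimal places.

|P| = 62.5, |Q| = 126, |P∩Q| = 46.7.
|P △ Q| = |P| + |Q| − 2·|P∩Q| = 62.5 + 126 − 93.4 = 95.10.

95.10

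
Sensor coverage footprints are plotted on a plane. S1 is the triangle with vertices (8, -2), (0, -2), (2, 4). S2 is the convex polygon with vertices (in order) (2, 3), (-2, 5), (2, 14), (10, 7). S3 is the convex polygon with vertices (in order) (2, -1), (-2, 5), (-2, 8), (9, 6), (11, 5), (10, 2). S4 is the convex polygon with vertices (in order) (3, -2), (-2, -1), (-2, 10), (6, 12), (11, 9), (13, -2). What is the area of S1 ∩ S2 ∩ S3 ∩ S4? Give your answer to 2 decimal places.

The intersection is the polygon with vertices (2,3), (1.714,3.143), (2,4), (2.667,3.333).
By the shoelace formula its area is 0.48.

0.48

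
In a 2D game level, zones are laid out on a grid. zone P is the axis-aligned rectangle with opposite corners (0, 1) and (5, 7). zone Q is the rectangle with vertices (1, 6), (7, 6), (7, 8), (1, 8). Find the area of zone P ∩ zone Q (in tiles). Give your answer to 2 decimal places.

4.00

|zone P∩zone Q|: x∈[1,5], y∈[6,7] → 4·1 = 4.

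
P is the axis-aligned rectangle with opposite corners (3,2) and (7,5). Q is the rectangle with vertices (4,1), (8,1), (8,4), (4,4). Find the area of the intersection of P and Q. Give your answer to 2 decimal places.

|P∩Q|: x∈[4,7], y∈[2,4] → 3·2 = 6.

6.00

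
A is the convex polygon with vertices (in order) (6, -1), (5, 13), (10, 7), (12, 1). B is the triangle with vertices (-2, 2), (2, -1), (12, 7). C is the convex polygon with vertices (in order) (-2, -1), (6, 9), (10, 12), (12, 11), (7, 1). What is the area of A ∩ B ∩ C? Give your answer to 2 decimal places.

The intersection is the polygon with vertices (9.565,6.13), (8.667,4.333), (5.784,2.027), (5.592,4.711).
By the shoelace formula its area is 7.02.

7.02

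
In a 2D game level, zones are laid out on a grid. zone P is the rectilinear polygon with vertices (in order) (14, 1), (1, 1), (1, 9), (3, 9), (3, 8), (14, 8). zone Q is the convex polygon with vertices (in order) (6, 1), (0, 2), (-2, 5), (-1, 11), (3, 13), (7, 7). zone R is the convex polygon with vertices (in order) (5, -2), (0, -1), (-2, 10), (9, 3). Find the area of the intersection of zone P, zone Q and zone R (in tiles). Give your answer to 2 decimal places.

The intersection is the polygon with vertices (6,1), (1,1.833), (1,8.091), (6.589,4.534).
By the shoelace formula its area is 26.57.

26.57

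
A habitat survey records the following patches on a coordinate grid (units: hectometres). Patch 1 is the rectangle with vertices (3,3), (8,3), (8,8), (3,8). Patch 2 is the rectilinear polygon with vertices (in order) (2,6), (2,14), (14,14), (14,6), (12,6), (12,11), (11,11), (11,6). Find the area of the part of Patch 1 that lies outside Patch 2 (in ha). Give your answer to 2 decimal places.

15.00

|Patch 1| = 25, |Patch 1∩Patch 2| = 10.
|Patch 1 ∖ Patch 2| = |Patch 1| − |Patch 1∩Patch 2| = 25 − 10 = 15.00.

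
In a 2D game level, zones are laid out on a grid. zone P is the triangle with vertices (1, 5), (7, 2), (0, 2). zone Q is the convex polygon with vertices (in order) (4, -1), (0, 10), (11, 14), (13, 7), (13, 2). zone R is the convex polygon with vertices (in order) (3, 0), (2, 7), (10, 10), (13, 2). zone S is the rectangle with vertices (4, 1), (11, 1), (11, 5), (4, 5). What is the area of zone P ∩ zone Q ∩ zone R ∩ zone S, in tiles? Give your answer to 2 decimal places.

The intersection is the polygon with vertices (7,2), (4,2), (4,3.5).
By the shoelace formula its area is 2.25.

2.25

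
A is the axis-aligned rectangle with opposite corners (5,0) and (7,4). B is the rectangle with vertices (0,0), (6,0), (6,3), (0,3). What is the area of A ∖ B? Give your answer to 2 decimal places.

|A∩B|: x∈[5,6], y∈[0,3] → 1·3 = 3.
|A| = 8.
|A ∖ B| = |A| − |A∩B| = 8 − 3 = 5.00.

5.00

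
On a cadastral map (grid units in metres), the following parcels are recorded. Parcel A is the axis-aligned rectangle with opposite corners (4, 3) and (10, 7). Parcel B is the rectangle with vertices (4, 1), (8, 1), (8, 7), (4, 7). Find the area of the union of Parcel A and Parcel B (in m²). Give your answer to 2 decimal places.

By inclusion–exclusion:
Individual areas: |Parcel A| = 24, |Parcel B| = 24.
|Parcel A∩Parcel B|: x∈[4,8], y∈[3,7] → 4·4 = 16.
|Parcel A ∪ Parcel B| = 48 − 16 = 32.00.

32.00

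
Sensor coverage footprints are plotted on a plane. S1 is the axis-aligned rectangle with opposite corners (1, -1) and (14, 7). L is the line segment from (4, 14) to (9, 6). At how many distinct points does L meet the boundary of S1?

The segment meets the boundary at (8.375,7).

1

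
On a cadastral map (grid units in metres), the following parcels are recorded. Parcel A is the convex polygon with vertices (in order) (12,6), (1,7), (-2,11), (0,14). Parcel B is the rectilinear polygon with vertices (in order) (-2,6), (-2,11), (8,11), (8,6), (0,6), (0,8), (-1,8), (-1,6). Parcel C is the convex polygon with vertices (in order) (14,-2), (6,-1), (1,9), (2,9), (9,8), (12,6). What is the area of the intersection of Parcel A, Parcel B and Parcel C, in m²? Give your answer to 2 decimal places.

12.61

The intersection is the polygon with vertices (8,6.364), (2.048,6.905), (1,9), (2,9), (8,8.143).
By the shoelace formula its area is 12.61.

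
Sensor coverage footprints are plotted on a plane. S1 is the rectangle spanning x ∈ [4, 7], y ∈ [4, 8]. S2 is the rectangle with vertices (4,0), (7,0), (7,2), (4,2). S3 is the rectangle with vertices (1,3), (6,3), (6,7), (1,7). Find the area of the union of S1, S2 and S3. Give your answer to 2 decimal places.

32.00

By inclusion–exclusion:
Individual areas: |S1| = 12, |S2| = 6, |S3| = 20.
|S1∩S2| = 0 (no overlap).
|S1∩S3|: x∈[4,6], y∈[4,7] → 2·3 = 6.
|S2∩S3| = 0 (no overlap).
|S1∩S2∩S3| = 0.
|S1 ∪ S2 ∪ S3| = 38 − 6 + 0 = 32.00.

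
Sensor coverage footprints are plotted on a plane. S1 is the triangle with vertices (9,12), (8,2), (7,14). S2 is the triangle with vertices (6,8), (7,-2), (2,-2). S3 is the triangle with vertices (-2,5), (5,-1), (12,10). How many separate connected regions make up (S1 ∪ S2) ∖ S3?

(S1 ∪ S2) ∖ S3 splits into 4 disjoint pieces (area 0.2826, area 7.0135, area 9.3587, area 0.0057).

4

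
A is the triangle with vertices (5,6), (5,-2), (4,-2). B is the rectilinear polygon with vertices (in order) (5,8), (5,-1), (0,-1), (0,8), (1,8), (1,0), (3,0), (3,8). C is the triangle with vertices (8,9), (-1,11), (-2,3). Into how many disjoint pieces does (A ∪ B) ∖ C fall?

1

(A ∪ B) ∖ C is a single connected region.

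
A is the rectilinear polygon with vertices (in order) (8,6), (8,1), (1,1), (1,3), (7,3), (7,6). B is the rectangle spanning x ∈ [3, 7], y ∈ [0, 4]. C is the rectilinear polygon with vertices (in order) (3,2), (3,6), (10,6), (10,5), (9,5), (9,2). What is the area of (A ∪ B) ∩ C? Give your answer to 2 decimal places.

12.00

The region (A ∪ B) ∩ C is the polygon with vertices (3,4), (7,4), (7,6), (8,6), (8,2), (3,2), (3,3).
By the shoelace formula its area is 12.00.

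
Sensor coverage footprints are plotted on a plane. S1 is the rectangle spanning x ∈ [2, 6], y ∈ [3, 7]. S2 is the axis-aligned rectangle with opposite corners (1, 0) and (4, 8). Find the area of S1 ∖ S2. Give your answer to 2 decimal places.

|S1∩S2|: x∈[2,4], y∈[3,7] → 2·4 = 8.
|S1| = 16.
|S1 ∖ S2| = |S1| − |S1∩S2| = 16 − 8 = 8.00.

8.00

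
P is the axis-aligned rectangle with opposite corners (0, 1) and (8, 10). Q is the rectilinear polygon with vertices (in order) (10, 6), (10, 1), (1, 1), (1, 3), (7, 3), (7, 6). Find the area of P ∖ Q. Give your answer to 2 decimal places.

|P| = 72, |P∩Q| = 17.
|P ∖ Q| = |P| − |P∩Q| = 72 − 17 = 55.00.

55.00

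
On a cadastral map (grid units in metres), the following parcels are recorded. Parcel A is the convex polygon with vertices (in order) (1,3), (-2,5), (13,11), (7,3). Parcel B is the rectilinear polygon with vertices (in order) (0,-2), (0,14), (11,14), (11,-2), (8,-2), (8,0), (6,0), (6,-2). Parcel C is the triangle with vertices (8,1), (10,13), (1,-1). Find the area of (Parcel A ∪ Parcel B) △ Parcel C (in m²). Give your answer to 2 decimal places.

136.00

|Parcel A ∪ Parcel B| = 176.
|(Parcel A ∪ Parcel B) ∩ Parcel C| = 40.
|(Parcel A ∪ Parcel B) △ Parcel C| = 176 + 40 − 80 = 136.00.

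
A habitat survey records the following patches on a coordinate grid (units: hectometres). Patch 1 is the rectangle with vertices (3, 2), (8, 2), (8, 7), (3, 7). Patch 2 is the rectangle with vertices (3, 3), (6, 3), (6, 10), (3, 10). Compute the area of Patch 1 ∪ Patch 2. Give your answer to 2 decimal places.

34.00

By inclusion–exclusion:
Individual areas: |Patch 1| = 25, |Patch 2| = 21.
|Patch 1∩Patch 2|: x∈[3,6], y∈[3,7] → 3·4 = 12.
|Patch 1 ∪ Patch 2| = 46 − 12 = 34.00.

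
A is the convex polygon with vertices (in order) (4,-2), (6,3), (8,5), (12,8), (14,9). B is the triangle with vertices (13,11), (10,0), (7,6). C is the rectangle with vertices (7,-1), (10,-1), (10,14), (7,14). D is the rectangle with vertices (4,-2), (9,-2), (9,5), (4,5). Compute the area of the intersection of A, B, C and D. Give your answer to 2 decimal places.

The intersection is the polygon with vertices (8.516,2.968), (7.667,4.667), (8,5), (9,5), (9,3.5).
By the shoelace formula its area is 1.80.

1.80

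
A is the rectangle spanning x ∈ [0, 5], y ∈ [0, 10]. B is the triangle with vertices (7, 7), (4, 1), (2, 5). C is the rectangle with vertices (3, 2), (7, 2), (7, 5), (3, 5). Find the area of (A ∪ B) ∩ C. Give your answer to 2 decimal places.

7.00

The region (A ∪ B) ∩ C is the polygon with vertices (5,3), (5,2), (3,2), (3,5), (6,5).
By the shoelace formula its area is 7.00.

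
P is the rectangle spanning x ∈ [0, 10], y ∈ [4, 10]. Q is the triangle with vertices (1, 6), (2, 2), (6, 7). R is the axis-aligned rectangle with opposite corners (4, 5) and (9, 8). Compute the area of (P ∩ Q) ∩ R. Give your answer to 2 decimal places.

The region (P ∩ Q) ∩ R is the polygon with vertices (6,7), (4.4,5), (4,5), (4,6.6).
By the shoelace formula its area is 2.00.

2.00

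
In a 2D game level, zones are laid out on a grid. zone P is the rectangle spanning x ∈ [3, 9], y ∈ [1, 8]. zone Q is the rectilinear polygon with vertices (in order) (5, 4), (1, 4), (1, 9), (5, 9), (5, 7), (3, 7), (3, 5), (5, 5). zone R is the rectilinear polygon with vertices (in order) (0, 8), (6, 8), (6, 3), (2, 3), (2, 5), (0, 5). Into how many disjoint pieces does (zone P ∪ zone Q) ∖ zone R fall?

(zone P ∪ zone Q) ∖ zone R splits into 3 disjoint pieces (area 27, area 1, area 4).

3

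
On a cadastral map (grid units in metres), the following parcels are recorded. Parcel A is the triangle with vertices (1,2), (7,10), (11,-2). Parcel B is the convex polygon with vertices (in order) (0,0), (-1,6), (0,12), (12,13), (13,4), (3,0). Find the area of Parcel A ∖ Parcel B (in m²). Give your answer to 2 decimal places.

|Parcel A| = 52, |Parcel A∩Parcel B| = 39.0765.
|Parcel A ∖ Parcel B| = |Parcel A| − |Parcel A∩Parcel B| = 52 − 39.0765 = 12.92.

12.92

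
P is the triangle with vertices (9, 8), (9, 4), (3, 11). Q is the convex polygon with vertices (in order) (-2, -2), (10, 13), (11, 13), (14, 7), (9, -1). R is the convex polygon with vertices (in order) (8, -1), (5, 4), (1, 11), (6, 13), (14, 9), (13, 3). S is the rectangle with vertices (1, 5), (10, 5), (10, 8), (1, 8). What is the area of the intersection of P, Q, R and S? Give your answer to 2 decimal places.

6.37

The intersection is the polygon with vertices (6,8), (9,8), (9,5), (8.143,5), (5.793,7.741).
By the shoelace formula its area is 6.37.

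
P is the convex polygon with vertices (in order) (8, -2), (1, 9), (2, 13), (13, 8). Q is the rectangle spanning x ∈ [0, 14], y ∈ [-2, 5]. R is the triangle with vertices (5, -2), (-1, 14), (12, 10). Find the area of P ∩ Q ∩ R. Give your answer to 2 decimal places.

12.57

The intersection is the polygon with vertices (9.083,5), (6.435,0.46), (3.546,5).
By the shoelace formula its area is 12.57.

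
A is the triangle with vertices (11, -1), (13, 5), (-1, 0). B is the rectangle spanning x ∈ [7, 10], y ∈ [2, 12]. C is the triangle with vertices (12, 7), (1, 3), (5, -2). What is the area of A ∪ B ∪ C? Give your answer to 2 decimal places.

78.66

By inclusion–exclusion:
Individual areas: |A| = 37, |B| = 30, |C| = 35.5.
|A∩B| = 4.1786.
|A∩C| = 12.7954.
|B∩C| = 8.8882.
|A∩B∩C| = 2.0195.
|A ∪ B ∪ C| = 102.5 − 25.8622 + 2.0195 = 78.66.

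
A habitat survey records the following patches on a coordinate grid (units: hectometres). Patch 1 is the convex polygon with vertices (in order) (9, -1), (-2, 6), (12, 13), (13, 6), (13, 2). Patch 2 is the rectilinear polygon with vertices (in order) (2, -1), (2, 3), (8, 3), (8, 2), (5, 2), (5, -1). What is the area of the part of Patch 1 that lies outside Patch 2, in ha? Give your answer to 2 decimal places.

|Patch 1| = 113, |Patch 1∩Patch 2| = 4.6623.
|Patch 1 ∖ Patch 2| = |Patch 1| − |Patch 1∩Patch 2| = 113 − 4.6623 = 108.34.

108.34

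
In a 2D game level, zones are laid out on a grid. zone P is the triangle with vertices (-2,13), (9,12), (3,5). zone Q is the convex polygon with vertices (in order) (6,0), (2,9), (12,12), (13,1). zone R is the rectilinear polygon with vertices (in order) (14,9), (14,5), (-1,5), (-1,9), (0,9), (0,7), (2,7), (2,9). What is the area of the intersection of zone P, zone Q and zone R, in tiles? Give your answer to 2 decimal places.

The intersection is the polygon with vertices (2,9), (6.429,9), (3.512,5.598).
By the shoelace formula its area is 7.53.

7.53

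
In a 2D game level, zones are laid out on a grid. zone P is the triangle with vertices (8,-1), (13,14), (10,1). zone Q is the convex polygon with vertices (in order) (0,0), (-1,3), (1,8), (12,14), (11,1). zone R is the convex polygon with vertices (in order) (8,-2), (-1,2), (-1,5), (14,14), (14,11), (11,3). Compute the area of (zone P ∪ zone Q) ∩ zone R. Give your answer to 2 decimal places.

|zone P ∪ zone Q| = 119.9281.
|(zone P ∪ zone Q) ∩ zone R| = 98.38.

98.38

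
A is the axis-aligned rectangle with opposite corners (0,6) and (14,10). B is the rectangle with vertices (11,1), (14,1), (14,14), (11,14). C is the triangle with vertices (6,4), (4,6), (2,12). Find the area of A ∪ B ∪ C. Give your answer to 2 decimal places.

84.33

By inclusion–exclusion:
Individual areas: |A| = 56, |B| = 39, |C| = 4.
|A∩B|: x∈[11,14], y∈[6,10] → 3·4 = 12.
|A∩C| = 2.6667.
|B∩C| = 0.
|A∩B∩C| = 0.
|A ∪ B ∪ C| = 99 − 14.6667 + 0 = 84.33.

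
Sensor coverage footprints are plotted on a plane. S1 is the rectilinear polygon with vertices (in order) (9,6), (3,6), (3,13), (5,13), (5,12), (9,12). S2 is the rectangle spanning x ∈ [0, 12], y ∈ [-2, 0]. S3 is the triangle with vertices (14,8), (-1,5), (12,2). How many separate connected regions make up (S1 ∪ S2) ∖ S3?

(S1 ∪ S2) ∖ S3 splits into 2 disjoint pieces (area 35.5, area 24).

2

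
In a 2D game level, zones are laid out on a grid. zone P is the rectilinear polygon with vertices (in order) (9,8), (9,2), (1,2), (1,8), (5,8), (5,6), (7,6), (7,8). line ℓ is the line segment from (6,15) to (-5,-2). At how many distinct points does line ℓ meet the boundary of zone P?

The segment meets the boundary at (1,7.273), (1.471,8).

2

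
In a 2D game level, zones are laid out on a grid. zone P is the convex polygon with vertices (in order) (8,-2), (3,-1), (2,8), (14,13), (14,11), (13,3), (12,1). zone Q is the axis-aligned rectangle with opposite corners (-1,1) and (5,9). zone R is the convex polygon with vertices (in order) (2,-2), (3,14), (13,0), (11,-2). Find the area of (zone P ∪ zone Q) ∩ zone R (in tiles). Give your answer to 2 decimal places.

|zone P ∪ zone Q| = 150.9222.
|(zone P ∪ zone Q) ∩ zone R| = 75.37.

75.37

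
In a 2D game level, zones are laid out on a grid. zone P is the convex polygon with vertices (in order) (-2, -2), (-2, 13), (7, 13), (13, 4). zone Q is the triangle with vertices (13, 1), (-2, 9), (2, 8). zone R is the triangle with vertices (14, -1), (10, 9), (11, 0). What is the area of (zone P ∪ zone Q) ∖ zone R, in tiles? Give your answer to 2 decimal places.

|zone P ∪ zone Q| = 153.4793.
|(zone P ∪ zone Q) ∩ zone R| = 4.7372.
|(zone P ∪ zone Q) ∖ zone R| = 153.4793 − 4.7372 = 148.74.

148.74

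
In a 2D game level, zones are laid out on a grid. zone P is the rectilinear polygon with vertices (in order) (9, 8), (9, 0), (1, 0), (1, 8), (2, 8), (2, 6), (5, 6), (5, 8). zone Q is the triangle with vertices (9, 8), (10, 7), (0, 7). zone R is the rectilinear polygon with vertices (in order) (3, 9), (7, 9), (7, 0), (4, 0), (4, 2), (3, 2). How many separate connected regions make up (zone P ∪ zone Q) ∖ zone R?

(zone P ∪ zone Q) ∖ zone R splits into 2 disjoint pieces (area 16.5, area 16.3333).

2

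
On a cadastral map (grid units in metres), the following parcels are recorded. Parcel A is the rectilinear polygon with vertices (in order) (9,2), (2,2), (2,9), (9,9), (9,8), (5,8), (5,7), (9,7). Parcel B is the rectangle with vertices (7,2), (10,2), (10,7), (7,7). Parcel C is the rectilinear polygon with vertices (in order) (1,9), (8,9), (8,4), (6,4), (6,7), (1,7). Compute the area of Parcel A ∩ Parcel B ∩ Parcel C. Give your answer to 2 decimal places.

3.00

The intersection is the polygon with vertices (7,7), (8,7), (8,4), (7,4).
By the shoelace formula its area is 3.00.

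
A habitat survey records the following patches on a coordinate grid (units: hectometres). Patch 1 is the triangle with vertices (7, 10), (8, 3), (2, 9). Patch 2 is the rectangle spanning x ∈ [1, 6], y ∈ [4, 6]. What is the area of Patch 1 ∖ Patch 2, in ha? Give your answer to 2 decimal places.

|Patch 1| = 18, |Patch 1∩Patch 2| = 0.5.
|Patch 1 ∖ Patch 2| = |Patch 1| − |Patch 1∩Patch 2| = 18 − 0.5 = 17.50.

17.50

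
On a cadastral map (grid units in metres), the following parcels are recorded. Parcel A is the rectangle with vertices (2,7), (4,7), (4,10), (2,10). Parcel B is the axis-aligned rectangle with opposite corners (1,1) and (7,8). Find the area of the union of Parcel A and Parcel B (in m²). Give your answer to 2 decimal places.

By inclusion–exclusion:
Individual areas: |Parcel A| = 6, |Parcel B| = 42.
|Parcel A∩Parcel B|: x∈[2,4], y∈[7,8] → 2·1 = 2.
|Parcel A ∪ Parcel B| = 48 − 2 = 46.00.

46.00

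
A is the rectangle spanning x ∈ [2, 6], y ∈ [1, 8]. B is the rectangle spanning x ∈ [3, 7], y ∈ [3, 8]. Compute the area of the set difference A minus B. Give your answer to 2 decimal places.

13.00

|A∩B|: x∈[3,6], y∈[3,8] → 3·5 = 15.
|A| = 28.
|A ∖ B| = |A| − |A∩B| = 28 − 15 = 13.00.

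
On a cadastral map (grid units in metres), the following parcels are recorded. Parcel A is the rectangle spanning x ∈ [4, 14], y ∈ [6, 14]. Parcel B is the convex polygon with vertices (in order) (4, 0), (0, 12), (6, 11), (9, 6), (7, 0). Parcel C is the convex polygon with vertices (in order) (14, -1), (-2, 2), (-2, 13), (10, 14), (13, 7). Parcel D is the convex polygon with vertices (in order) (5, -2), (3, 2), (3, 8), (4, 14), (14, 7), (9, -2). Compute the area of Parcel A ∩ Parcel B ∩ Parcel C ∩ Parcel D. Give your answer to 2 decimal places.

17.83

The intersection is the polygon with vertices (6,11), (9,6), (4,6), (4,11.333).
By the shoelace formula its area is 17.83.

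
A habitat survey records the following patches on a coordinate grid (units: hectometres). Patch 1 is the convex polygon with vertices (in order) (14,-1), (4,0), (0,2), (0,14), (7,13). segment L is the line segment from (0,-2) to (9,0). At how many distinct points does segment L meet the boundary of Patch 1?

The segment meets the boundary at (7.448,-0.345).

1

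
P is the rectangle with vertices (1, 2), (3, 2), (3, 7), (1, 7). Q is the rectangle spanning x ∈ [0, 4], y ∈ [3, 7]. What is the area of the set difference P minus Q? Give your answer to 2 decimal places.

2.00

|P∩Q|: x∈[1,3], y∈[3,7] → 2·4 = 8.
|P| = 10.
|P ∖ Q| = |P| − |P∩Q| = 10 − 8 = 2.00.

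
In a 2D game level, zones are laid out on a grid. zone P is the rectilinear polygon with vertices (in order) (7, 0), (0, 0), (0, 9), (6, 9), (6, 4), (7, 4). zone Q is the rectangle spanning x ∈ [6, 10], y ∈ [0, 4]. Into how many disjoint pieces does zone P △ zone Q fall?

2

zone P △ zone Q splits into 2 disjoint pieces (area 54, area 12).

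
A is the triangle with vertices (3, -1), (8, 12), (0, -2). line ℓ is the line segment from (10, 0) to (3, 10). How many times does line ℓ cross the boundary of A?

2

The segment meets the boundary at (5.124,6.966), (5.73,6.099).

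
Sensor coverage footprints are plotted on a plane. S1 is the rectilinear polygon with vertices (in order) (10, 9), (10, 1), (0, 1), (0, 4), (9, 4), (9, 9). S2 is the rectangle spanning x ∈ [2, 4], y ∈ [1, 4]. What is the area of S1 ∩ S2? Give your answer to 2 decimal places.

6.00

The intersection is the polygon with vertices (2,1), (2,4), (4,4), (4,1).
By the shoelace formula its area is 6.00.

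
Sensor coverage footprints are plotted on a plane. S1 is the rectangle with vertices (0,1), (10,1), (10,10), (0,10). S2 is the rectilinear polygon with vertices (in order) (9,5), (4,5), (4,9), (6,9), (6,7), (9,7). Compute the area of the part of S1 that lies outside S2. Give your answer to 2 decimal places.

|S1| = 90, |S1∩S2| = 14.
|S1 ∖ S2| = |S1| − |S1∩S2| = 90 − 14 = 76.00.

76.00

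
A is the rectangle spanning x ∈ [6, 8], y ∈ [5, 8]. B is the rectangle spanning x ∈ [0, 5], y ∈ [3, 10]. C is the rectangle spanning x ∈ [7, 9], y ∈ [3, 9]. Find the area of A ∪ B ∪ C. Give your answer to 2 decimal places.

50.00

By inclusion–exclusion:
Individual areas: |A| = 6, |B| = 35, |C| = 12.
|A∩B| = 0 (no overlap).
|A∩C|: x∈[7,8], y∈[5,8] → 1·3 = 3.
|B∩C| = 0 (no overlap).
|A∩B∩C| = 0.
|A ∪ B ∪ C| = 53 − 3 + 0 = 50.00.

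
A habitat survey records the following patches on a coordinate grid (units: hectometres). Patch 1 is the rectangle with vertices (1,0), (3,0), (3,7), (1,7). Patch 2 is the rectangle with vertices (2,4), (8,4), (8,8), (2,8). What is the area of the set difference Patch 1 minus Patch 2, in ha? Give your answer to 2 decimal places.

|Patch 1∩Patch 2|: x∈[2,3], y∈[4,7] → 1·3 = 3.
|Patch 1| = 14.
|Patch 1 ∖ Patch 2| = |Patch 1| − |Patch 1∩Patch 2| = 14 − 3 = 11.00.

11.00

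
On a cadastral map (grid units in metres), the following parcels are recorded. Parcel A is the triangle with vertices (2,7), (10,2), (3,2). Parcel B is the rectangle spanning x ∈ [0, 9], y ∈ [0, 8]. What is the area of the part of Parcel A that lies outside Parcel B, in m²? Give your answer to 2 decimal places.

|Parcel A| = 17.5, |Parcel A∩Parcel B| = 17.1875.
|Parcel A ∖ Parcel B| = |Parcel A| − |Parcel A∩Parcel B| = 17.5 − 17.1875 = 0.31.

0.31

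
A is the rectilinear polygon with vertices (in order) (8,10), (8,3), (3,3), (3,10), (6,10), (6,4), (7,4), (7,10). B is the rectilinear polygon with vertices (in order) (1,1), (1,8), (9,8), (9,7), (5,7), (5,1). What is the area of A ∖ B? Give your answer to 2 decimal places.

17.00

|A| = 29, |A∩B| = 12.
|A ∖ B| = |A| − |A∩B| = 29 − 12 = 17.00.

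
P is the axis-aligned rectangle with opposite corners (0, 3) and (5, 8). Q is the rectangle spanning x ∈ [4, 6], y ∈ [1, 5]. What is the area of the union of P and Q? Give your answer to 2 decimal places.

31.00

By inclusion–exclusion:
Individual areas: |P| = 25, |Q| = 8.
|P∩Q|: x∈[4,5], y∈[3,5] → 1·2 = 2.
|P ∪ Q| = 33 − 2 = 31.00.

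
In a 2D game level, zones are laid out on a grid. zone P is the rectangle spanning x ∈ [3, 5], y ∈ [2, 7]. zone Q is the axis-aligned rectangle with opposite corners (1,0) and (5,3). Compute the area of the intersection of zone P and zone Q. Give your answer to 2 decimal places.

2.00

|zone P∩zone Q|: x∈[3,5], y∈[2,3] → 2·1 = 2.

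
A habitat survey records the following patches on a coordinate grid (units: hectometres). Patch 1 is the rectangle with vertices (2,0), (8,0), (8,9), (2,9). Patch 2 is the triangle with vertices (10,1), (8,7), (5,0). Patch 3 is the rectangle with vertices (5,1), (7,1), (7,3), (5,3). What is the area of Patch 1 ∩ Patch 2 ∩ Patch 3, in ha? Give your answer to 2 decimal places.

2.29

The intersection is the polygon with vertices (6.286,3), (7,3), (7,1), (5.429,1).
By the shoelace formula its area is 2.29.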